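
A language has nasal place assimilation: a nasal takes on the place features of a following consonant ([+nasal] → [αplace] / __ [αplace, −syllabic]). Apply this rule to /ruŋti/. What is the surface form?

The only nasal preceding a consonant is /ŋ/ before /t/. /t/ is [+coronal], so /ŋ/ → /n/, giving [runti].

[runti]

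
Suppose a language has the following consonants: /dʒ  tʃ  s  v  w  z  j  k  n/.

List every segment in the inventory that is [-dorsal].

dʒ, tʃ, s, v, z, n

The [-dorsal] segments here are /dʒ, tʃ, s, v, z, n/; the remaining /w, j, k/ are [+dorsal].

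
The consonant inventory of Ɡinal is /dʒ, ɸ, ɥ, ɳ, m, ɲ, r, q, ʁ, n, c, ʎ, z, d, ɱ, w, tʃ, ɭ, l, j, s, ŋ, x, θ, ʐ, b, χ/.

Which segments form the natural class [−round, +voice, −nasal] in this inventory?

dʒ, r, ʁ, ʎ, z, d, ɭ, l, j, ʐ, b

Eliminate segments failing any feature: /ɸ, q, c, tʃ, s, x, θ, χ/ are [−voice]; /ɥ, w/ are [+round]; /ɳ, m, ɲ, n, ɱ, ŋ/ are [+nasal]. The remaining /dʒ, r, ʁ, ʎ, z, d, ɭ, l, j, ʐ, b/ satisfy [−round], [+voice], [−nasal].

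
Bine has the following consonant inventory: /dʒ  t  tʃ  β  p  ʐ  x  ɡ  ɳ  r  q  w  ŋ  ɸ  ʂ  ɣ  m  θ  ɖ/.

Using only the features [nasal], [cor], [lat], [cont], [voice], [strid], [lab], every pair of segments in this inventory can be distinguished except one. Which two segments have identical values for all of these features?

/w/ (labial-velar glide) and /β/ (voiced bilabial fricative) are both [-nasal], [-coronal], [-lateral], [+continuant], [+voice], [-strident], [+labial], so none of the listed features separates them. (They do differ in [sonorant], [round] and [dorsal], which are not among the given features.) Every other pair in the inventory differs on at least one listed feature.

w, β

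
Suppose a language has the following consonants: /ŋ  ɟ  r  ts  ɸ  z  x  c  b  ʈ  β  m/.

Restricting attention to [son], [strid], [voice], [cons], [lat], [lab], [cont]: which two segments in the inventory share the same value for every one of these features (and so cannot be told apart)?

/c/ (voiceless palatal stop) and /ʈ/ (voiceless retroflex stop) are both [−sonorant], [−strident], [−voice], [+consonantal], [−lateral], [−labial], [−continuant], so none of the listed features separates them. (They do differ in [dorsal], which is not among the given features.) Every other pair in the inventory differs on at least one listed feature.

c, ʈ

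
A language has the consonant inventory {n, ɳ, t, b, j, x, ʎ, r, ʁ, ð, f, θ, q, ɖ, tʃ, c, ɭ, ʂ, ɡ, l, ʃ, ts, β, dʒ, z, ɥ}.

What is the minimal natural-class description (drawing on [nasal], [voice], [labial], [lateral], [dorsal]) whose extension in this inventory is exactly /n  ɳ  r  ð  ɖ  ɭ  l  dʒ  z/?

Every target segment is [+voice], [-labial], [-dorsal]; each remaining inventory member fails at least one of these. Each conjunct is needed — [-labial, -dorsal] alone would also admit /t, θ, tʃ, ʂ, …/; [+voice, -dorsal] alone would also admit /b, β/; [+voice, -labial] alone would also admit /j, ʎ, ʁ, ɡ/ — and no other combination of two listed features has exactly this extension, so three is the minimum.

[+voice, -labial, -dorsal]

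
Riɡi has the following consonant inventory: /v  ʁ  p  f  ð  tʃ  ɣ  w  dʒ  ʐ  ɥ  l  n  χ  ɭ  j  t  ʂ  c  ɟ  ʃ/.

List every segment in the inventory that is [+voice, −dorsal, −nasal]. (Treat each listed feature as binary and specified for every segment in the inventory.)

v, ð, dʒ, ʐ, l, ɭ

The [+voice] segments are /v, ʁ, ð, ɣ, w, dʒ, ʐ, ɥ, l, n, ɭ, j, ɟ/.
Among these, [−dorsal] gives /v, ð, dʒ, ʐ, l, n, ɭ/.
Within that set, [−nasal] leaves /v, ð, dʒ, ʐ, l, ɭ/.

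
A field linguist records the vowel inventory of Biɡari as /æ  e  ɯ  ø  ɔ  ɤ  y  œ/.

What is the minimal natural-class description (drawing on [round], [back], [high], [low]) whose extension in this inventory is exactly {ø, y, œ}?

[-back, +round]

/ø, y, œ/ are all [-back], [+round], and no other segment in the inventory matches both values. Dropping any one of them over-generates: [+round] alone would also admit /ɔ/; [-back] alone would also admit /æ, e/. No other single listed feature picks out exactly this set either, so fewer than two features will not do.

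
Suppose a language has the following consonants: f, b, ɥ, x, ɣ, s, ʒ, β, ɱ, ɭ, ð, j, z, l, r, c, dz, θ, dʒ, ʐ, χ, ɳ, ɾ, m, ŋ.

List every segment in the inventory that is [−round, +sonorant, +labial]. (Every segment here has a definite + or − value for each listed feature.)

Eliminate segments failing any feature: /f, b, x, ɣ, s, ʒ, β, ð, z, c, dz, θ, dʒ, ʐ, χ/ are [−sonorant]; /ɥ/ is [+round]; /ɭ, j, l, r, ɳ, ɾ, ŋ/ are [−labial]. The remaining /ɱ, m/ satisfy [−round], [+sonorant], [+labial].

ɱ, m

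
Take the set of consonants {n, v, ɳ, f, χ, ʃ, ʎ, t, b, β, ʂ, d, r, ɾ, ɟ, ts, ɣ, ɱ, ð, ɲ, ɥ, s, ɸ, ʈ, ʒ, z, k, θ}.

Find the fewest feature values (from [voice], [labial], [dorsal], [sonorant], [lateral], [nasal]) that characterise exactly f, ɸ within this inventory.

Every target segment is [-voice], [+labial]; each remaining inventory member fails at least one of these. Each conjunct is needed — [+labial] alone would also admit /v, b, β, ɱ, …/; [-voice] alone would also admit /χ, ʃ, t, ʂ, …/ — and no other single listed feature has exactly this extension, so two is the minimum.

[-voice, +labial]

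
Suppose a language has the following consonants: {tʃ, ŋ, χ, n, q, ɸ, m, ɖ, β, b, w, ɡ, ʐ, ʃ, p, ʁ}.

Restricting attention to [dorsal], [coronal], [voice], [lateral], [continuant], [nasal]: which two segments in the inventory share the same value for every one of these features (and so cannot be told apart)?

w, ʁ

Both /w/ and /ʁ/ are [+dorsal], [-coronal], [+voice], [-lateral], [+continuant], [-nasal]. Since the list omits [labial], [round] and [high] — which do distinguish the labial-velar glide from the voiced uvular fricative — this pair collapses; all other pairs remain distinct.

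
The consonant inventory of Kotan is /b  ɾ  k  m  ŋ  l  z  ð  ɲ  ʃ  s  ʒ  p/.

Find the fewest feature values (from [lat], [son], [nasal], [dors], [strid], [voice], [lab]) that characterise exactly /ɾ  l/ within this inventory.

[+son, −nasal]

/ɾ, l/ are all [+sonorant], [−nasal], and no other segment in the inventory matches both values. Dropping any one of them over-generates: [−nasal] alone would also admit /b, k, z, ð, …/; [+sonorant] alone would also admit /m, ŋ, ɲ/. No other single listed feature picks out exactly this set either, so fewer than two features will not do.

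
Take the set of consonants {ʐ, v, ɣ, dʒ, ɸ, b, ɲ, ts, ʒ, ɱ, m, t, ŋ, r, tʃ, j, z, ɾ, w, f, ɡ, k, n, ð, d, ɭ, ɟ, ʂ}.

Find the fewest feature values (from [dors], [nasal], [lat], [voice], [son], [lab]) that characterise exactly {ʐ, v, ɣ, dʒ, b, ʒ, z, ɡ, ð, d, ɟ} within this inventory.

[−son, +voice]

The class [−sonorant], [+voice] has exactly /ʐ, v, ɣ, dʒ, b, ʒ, z, ɡ, ð, d, ɟ/ as its extension in this inventory. No smaller conjunction from the listed features achieves this: [+voice] alone would also admit /ɲ, ɱ, m, ŋ, …/; [−sonorant] alone would also admit /ɸ, ts, t, tʃ, …/; and checking the remaining single features turns up none with this extension.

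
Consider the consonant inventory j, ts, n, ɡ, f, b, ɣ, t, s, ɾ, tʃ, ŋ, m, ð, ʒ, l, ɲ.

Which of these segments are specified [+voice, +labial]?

b, m

First, the [+voice] segments are /j, n, ɡ, b, ɣ, ɾ, ŋ, m, ð, ʒ, l, ɲ/.
Within that set, [+labial] leaves /b, m/.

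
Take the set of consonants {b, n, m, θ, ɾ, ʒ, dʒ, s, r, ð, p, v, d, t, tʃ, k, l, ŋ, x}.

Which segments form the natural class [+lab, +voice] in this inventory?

The [+labial] segments are /b, m, p, v/.
Among these, [+voice] leaves /b, m, v/.

b, m, v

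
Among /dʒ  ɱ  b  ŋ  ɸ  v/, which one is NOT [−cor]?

dʒ

/dʒ/ is the voiced postalveolar affricate, which is [+coronal]; the rest — /ŋ, v, b, ɱ, ɸ/ — are [−coronal].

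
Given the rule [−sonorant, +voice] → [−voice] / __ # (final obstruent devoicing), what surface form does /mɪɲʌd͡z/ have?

/d͡z/ satisfies [−sonorant, +voice] and sits in __ #. The [−voice] counterpart of the voiced alveolar affricate is /t͡s/. Other segments in /mɪɲʌd͡z/ either fail the structural description or are not in the environment, so the surface form is [mɪɲʌt͡s].

[mɪɲʌt͡s]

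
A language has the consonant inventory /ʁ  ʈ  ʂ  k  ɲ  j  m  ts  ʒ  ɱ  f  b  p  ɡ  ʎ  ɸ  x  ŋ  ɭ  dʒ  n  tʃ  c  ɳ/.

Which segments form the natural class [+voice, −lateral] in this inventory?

ʁ, ɲ, j, m, ʒ, ɱ, b, ɡ, ŋ, dʒ, n, ɳ

Among the inventory, the [+voice] segments are /ʁ, ɲ, j, m, ʒ, ɱ, b, ɡ, ʎ, ŋ, ɭ, dʒ, n, ɳ/.
Among these, [−lateral] leaves /ʁ, ɲ, j, m, ʒ, ɱ, b, ɡ, ŋ, dʒ, n, ɳ/.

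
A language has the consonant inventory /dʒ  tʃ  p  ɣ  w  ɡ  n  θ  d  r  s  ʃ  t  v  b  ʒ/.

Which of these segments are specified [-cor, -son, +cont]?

First, the [-coronal] segments are /p, ɣ, w, ɡ, v, b/.
Of those, [-sonorant] gives /p, ɣ, ɡ, v, b/.
Intersecting with [+continuant] leaves /ɣ, v/.

ɣ, v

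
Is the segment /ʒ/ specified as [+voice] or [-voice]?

[+voice]

/ʒ/ is the voiced postalveolar fricative, hence [+voice].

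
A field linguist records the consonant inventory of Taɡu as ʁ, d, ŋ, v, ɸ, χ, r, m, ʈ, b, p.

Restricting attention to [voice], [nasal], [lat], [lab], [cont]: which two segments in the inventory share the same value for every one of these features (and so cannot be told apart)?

On the given features, /r/ and /ʁ/ have an identical profile: [+voice], [−nasal], [−lateral], [−labial], [+continuant]. No other two segments in the inventory coincide on all 5 features. (They do differ in [coronal] and [dorsal], which are not among the given features.)

r, ʁ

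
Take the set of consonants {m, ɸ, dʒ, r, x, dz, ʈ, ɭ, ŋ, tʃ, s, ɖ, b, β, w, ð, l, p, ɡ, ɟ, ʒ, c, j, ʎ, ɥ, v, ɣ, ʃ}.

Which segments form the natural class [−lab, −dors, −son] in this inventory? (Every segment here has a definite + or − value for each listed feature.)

dʒ, dz, ʈ, tʃ, s, ɖ, ð, ʒ, ʃ

Eliminate segments failing any feature: /m, ɸ, b, β, w, p, ɥ, v/ are [+labial]; /r, ɭ, l/ are [+sonorant]; /x, ŋ, ɡ, ɟ, c, j, ʎ, ɣ/ are [+dorsal]. The remaining /dʒ, dz, ʈ, tʃ, s, ɖ, ð, ʒ, ʃ/ satisfy [−labial], [−dorsal], [−sonorant].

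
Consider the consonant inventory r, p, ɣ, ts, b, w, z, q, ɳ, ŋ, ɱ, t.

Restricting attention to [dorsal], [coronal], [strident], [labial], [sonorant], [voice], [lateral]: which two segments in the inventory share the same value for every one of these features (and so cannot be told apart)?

Both /r/ and /ɳ/ are [-dorsal], [+coronal], [-strident], [-labial], [+sonorant], [+voice], [-lateral]. Since the list omits [nasal], [continuant] and [anterior] — which do distinguish the alveolar trill from the retroflex nasal — this pair collapses; all other pairs remain distinct.

r, ɳ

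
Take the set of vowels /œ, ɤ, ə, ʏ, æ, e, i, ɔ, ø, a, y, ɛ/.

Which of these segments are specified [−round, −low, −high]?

Eliminate segments failing any feature: /œ, ʏ, ɔ, ø, y/ are [+round]; /æ, a/ are [+low]; /i/ is [+high]. The remaining /ɤ, ə, e, ɛ/ satisfy [−round], [−low], [−high].

ɤ, ə, e, ɛ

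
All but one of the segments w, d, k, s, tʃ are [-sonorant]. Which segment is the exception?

w

Every segment except /w/ is [-sonorant]. /w/ (labial-velar glide) is [+sonorant], so it is the exception.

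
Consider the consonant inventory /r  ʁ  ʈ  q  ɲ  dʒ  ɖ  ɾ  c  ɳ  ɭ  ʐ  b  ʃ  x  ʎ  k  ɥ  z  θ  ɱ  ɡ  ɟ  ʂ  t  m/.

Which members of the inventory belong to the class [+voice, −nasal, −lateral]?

r, ʁ, dʒ, ɖ, ɾ, ʐ, b, ɥ, z, ɡ, ɟ

First, the [+voice] segments are /r, ʁ, ɲ, dʒ, ɖ, ɾ, ɳ, ɭ, ʐ, b, ʎ, ɥ, z, ɱ, ɡ, ɟ, m/.
Then [−nasal] gives /r, ʁ, dʒ, ɖ, ɾ, ɭ, ʐ, b, ʎ, ɥ, z, ɡ, ɟ/.
Within that set, [−lateral] leaves /r, ʁ, dʒ, ɖ, ɾ, ʐ, b, ɥ, z, ɡ, ɟ/.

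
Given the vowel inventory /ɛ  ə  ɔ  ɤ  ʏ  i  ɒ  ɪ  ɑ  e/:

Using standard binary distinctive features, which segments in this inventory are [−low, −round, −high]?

ɛ, ə, ɤ, e

The [−low] segments are /ɛ, ə, ɔ, ɤ, ʏ, i, ɪ, e/.
Among these, [−round] gives /ɛ, ə, ɤ, i, ɪ, e/.
Then [−high] leaves /ɛ, ə, ɤ, e/.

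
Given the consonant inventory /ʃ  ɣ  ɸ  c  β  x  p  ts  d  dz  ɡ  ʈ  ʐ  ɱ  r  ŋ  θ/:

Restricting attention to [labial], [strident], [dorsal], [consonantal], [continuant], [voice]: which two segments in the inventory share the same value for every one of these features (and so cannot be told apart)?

On the given features, /ŋ/ and /ɡ/ have an identical profile: [-labial], [-strident], [+dorsal], [+consonantal], [-continuant], [+voice]. No other two segments in the inventory coincide on all 6 features. (They do differ in [sonorant] and [nasal], which are not among the given features.)

ŋ, ɡ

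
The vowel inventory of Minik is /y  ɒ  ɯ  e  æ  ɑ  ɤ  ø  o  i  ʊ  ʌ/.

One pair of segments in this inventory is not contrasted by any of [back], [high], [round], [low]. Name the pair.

Both /ɤ/ and /ʌ/ are [+back], [−high], [−round], [−low]. Since the list omits [tense] — which does distinguish the mid back unrounded tense vowel from the mid back unrounded lax vowel — this pair collapses; all other pairs remain distinct.

ɤ, ʌ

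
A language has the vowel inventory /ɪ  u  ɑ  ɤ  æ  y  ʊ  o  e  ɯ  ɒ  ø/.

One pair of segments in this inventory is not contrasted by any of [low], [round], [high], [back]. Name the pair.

ʊ, u

/ʊ/ (high back rounded lax vowel) and /u/ (high back rounded tense vowel) are both [−low], [+round], [+high], [+back], so none of the listed features separates them. (They do differ in [tense], which is not among the given features.) Every other pair in the inventory differs on at least one listed feature.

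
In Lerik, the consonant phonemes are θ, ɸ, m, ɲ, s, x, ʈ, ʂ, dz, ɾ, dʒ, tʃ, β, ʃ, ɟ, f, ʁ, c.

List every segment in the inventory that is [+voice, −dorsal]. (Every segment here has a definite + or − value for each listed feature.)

First, the [+voice] segments are /m, ɲ, dz, ɾ, dʒ, β, ɟ, ʁ/.
Among these, [−dorsal] leaves /m, dz, ɾ, dʒ, β/.

m, dz, ɾ, dʒ, β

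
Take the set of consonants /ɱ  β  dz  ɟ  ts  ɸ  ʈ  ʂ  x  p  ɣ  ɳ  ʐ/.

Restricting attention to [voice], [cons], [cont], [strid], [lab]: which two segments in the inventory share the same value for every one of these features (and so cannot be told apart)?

ɟ, ɳ

On the given features, /ɟ/ and /ɳ/ have an identical profile: [+voice], [+consonantal], [-continuant], [-strident], [-labial]. No other two segments in the inventory coincide on all 5 features. (They do differ in [sonorant], [nasal] and [dorsal], which are not among the given features.)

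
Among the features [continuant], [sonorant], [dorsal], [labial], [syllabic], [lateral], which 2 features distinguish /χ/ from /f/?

/χ/ is the voiceless uvular fricative and /f/ is the voiceless labiodental fricative. Both are [+continuant], [-sonorant], [-syllabic], [-lateral]. /χ/ is [-labial] while /f/ is [+labial]; /χ/ is [+dorsal] while /f/ is [-dorsal], so the distinguishing features are [labial], [dorsal].

[labial], [dorsal]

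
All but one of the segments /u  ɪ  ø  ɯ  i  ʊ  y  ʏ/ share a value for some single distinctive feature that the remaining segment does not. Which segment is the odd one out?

ø

[high] groups all but one: /i, u, ɪ, ʏ, ʊ, ɯ, y/ share [+high] while /ø/ (mid front rounded tense vowel) alone is [-high]. Removing any other segment would not leave a single-feature class that excludes it.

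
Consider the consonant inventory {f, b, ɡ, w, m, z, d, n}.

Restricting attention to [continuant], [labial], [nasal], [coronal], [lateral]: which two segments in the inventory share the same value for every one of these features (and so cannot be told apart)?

f, w

On the given features, /f/ and /w/ have an identical profile: [+continuant], [+labial], [−nasal], [−coronal], [−lateral]. No other two segments in the inventory coincide on all 5 features. (They do differ in [sonorant], [voice], [round] and [dorsal], which are not among the given features.)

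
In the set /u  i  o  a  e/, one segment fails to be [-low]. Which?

/u, e, i, o/ are all [-low]; /a/ (low unrounded vowel) is [+low].

a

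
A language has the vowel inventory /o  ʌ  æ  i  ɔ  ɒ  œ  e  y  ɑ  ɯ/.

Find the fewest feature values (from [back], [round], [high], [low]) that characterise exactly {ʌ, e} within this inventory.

The class [−high], [−low], [−round] has exactly /ʌ, e/ as its extension in this inventory. No smaller conjunction from the listed features achieves this: [−low, −round] alone would also admit /i, ɯ/; [−high, −round] alone would also admit /æ, ɑ/; [−high, −low] alone would also admit /o, ɔ, œ/; and checking the remaining two-feature bundles turns up none with this extension.

[−high, −low, −round]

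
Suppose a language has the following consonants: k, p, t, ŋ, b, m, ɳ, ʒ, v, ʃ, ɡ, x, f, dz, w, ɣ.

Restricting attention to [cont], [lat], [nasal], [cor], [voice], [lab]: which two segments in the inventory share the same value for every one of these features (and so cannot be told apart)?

/w/ (labial-velar glide) and /v/ (voiced labiodental fricative) are both [+continuant], [−lateral], [−nasal], [−coronal], [+voice], [+labial], so none of the listed features separates them. (They do differ in [sonorant], [round] and [dorsal], which are not among the given features.) Every other pair in the inventory differs on at least one listed feature.

w, v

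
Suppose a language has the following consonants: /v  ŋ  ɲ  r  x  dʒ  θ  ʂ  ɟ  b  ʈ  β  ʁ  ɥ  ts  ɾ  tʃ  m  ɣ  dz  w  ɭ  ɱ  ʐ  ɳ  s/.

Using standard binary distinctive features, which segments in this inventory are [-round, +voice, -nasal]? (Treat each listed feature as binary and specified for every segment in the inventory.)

Eliminate segments failing any feature: /ŋ, ɲ, m, ɱ, ɳ/ are [+nasal]; /x, θ, ʂ, ʈ, ts, tʃ, s/ are [-voice]; /ɥ, w/ are [+round]. The remaining /v, r, dʒ, ɟ, b, β, ʁ, ɾ, ɣ, dz, ɭ, ʐ/ satisfy [-round], [+voice], [-nasal].

v, r, dʒ, ɟ, b, β, ʁ, ɾ, ɣ, dz, ɭ, ʐ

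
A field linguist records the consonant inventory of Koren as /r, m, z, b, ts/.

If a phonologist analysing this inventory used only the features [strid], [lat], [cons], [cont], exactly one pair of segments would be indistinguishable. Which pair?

/b/ (voiced bilabial stop) and /m/ (bilabial nasal) are both [−strident], [−lateral], [+consonantal], [−continuant], so none of the listed features separates them. (They do differ in [sonorant] and [nasal], which are not among the given features.) Every other pair in the inventory differs on at least one listed feature.

b, m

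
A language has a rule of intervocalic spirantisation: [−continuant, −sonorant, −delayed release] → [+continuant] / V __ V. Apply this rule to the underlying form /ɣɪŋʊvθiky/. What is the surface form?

/k/ satisfies [−continuant, −sonorant, −delayed release] and sits in V __ V. The [+continuant] counterpart of the voiceless velar stop is /x/. Other segments in /ɣɪŋʊvθiky/ either fail the structural description or are not in the environment, so the surface form is [ɣɪŋʊvθixy].

[ɣɪŋʊvθixy]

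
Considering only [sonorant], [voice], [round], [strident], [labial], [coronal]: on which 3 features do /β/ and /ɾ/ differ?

[sonorant], [labial], [coronal]

The two segments share [+voice], [−round], [−strident]. The only features from the list on which they differ: /β/ is [−sonorant] while /ɾ/ is [+sonorant]; /β/ is [+labial] while /ɾ/ is [−labial]; /β/ is [−coronal] while /ɾ/ is [+coronal].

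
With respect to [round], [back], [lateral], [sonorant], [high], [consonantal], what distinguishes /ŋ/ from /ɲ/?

The two segments share [−round], [−lateral], [+sonorant], [+high], [+consonantal]. The only feature from the list on which they differ: /ŋ/ is [+back] while /ɲ/ is [−back].

[back]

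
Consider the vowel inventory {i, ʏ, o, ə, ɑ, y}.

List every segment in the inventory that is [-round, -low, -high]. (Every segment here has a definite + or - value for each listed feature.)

The [-round] segments are /i, ə, ɑ/.
Intersecting with [-low] gives /i, ə/.
Intersecting with [-high] leaves /ə/.

ə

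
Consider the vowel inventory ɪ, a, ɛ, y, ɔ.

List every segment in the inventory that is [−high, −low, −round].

ɛ

Eliminate segments failing any feature: /ɪ, y/ are [+high]; /a/ is [+low]; /ɔ/ is [+round]. The remaining /ɛ/ satisfy [−high], [−low], [−round].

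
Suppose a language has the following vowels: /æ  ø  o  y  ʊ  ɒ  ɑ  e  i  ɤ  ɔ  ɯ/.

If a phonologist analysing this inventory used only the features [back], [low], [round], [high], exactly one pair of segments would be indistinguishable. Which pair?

On the given features, /ɔ/ and /o/ have an identical profile: [+back], [−low], [+round], [−high]. No other two segments in the inventory coincide on all 4 features. (They do differ in [tense], which is not among the given features.)

ɔ, o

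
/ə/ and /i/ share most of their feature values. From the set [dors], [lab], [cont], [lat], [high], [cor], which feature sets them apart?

[high]

The two segments share [+dorsal], [-labial], [+continuant], [-lateral], [-coronal]. The only feature from the list on which they differ: /ə/ is [-high] while /i/ is [+high].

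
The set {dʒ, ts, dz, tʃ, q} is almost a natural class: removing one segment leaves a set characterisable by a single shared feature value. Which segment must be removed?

/tʃ, ts, dʒ, dz/ are all [+delayed release], but /q/ (voiceless uvular stop) is [−delayed release]. No other single segment can be removed to leave a set sharing one feature value that the removed segment lacks, so /q/ is the odd one out.

q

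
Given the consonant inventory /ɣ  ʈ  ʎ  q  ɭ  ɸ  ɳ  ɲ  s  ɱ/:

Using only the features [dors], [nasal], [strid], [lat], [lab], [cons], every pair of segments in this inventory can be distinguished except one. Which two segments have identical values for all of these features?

On the given features, /ɣ/ and /q/ have an identical profile: [+dorsal], [−nasal], [−strident], [−lateral], [−labial], [+consonantal]. No other two segments in the inventory coincide on all 6 features. (They do differ in [voice], [continuant] and [high], which are not among the given features.)

ɣ, q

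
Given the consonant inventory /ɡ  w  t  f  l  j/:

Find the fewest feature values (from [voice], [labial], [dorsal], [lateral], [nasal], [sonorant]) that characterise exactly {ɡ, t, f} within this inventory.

[−sonorant]

/ɡ, t, f/ are exactly the [−sonorant] segments in the inventory, so a single feature suffices.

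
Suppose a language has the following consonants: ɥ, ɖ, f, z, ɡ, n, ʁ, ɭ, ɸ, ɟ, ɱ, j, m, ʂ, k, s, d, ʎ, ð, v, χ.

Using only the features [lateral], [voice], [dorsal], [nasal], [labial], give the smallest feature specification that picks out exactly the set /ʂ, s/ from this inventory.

[−voice, −labial, −dorsal]

Every target segment is [−voice], [−labial], [−dorsal]; each remaining inventory member fails at least one of these. Each conjunct is needed — [−labial, −dorsal] alone would also admit /ɖ, z, n, ɭ, …/; [−voice, −dorsal] alone would also admit /f, ɸ/; [−voice, −labial] alone would also admit /k, χ/ — and no other combination of two listed features has exactly this extension, so three is the minimum.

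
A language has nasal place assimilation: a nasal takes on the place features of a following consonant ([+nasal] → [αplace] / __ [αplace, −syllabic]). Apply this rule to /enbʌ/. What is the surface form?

The only nasal preceding a consonant is /n/ before /b/. /b/ is [+labial], so /n/ → /m/, giving [embʌ].

[embʌ]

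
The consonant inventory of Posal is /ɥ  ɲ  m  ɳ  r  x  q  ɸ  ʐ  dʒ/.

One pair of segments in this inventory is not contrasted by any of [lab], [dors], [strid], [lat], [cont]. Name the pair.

/ɲ/ (palatal nasal) and /q/ (voiceless uvular stop) are both [−labial], [+dorsal], [−strident], [−lateral], [−continuant], so none of the listed features separates them. (They do differ in [sonorant], [voice], [nasal], [high] and [back], which are not among the given features.) Every other pair in the inventory differs on at least one listed feature.

ɲ, q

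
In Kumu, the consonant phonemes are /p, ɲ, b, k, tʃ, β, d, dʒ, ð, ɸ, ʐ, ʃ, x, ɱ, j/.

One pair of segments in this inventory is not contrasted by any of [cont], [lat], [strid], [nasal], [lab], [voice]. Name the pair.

Both /ð/ and /j/ are [+continuant], [−lateral], [−strident], [−nasal], [−labial], [+voice]. Since the list omits [sonorant] and [dorsal] — which do distinguish the voiced dental fricative from the palatal glide — this pair collapses; all other pairs remain distinct.

ð, j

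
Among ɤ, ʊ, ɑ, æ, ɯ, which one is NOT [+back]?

/ɑ, ɤ, ʊ, ɯ/ are all [+back]; /æ/ (low front unrounded vowel) is [-back].

æ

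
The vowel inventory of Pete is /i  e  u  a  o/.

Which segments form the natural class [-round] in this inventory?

i, e, a

The feature [round] marks segments produced with lip rounding. In this inventory /i, e, a/ lack that property, so they are [-round]; /u, o/ are [+round].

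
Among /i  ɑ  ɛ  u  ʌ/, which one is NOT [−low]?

ɑ

/i, ɛ, u, ʌ/ are all [−low]; /ɑ/ (low back unrounded vowel) is [+low].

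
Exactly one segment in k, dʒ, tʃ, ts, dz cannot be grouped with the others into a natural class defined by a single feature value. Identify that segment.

k

The remaining segments after removing /k/ share [+delayed release]; /k/ (voiceless velar stop) is [−delayed release]. For every other candidate removal, the leftover set fails to share any single feature value that the removed segment lacks.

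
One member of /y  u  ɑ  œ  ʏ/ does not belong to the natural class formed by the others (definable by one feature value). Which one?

/y, ʏ, œ, u/ are all [+round], but /ɑ/ (low back unrounded vowel) is [-round]. No other single segment can be removed to leave a set sharing one feature value that the removed segment lacks, so /ɑ/ is the odd one out.

ɑ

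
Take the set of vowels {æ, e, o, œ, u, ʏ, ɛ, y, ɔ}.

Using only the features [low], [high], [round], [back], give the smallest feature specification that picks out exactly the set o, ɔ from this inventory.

[−high, +back]

/o, ɔ/ are all [−high], [+back], and no other segment in the inventory matches both values. Dropping any one of them over-generates: [+back] alone would also admit /u/; [−high] alone would also admit /æ, e, œ, ɛ/. No other single listed feature picks out exactly this set either, so fewer than two features will not do.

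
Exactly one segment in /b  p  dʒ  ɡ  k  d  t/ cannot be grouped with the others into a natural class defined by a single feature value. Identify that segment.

/d, t, b, p, k, ɡ/ are all [−delayed release], but /dʒ/ (voiced postalveolar affricate) is [+delayed release]. No other single segment can be removed to leave a set sharing one feature value that the removed segment lacks, so /dʒ/ is the odd one out.

dʒ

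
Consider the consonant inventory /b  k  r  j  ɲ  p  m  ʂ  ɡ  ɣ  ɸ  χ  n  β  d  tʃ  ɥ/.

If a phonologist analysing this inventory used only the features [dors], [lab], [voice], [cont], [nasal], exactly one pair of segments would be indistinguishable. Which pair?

On the given features, /ɣ/ and /j/ have an identical profile: [+dorsal], [-labial], [+voice], [+continuant], [-nasal]. No other two segments in the inventory coincide on all 5 features. (They do differ in [sonorant] and [back], which are not among the given features.)

ɣ, j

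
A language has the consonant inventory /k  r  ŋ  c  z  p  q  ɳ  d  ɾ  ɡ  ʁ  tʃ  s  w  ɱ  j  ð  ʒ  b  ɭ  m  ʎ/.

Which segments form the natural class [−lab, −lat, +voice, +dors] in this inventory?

The [−labial] segments are /k, r, ŋ, c, z, q, ɳ, d, ɾ, ɡ, ʁ, tʃ, s, j, ð, ʒ, ɭ, ʎ/.
Within that set, [−lateral] gives /k, r, ŋ, c, z, q, ɳ, d, ɾ, ɡ, ʁ, tʃ, s, j, ð, ʒ/.
Intersecting with [+voice] gives /r, ŋ, z, ɳ, d, ɾ, ɡ, ʁ, j, ð, ʒ/.
Then [+dorsal] leaves /ŋ, ɡ, ʁ, j/.

ŋ, ɡ, ʁ, j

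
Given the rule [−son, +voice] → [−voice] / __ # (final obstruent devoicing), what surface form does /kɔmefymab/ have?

/b/ satisfies [−son, +voice] and sits in __ #. The [−voice] counterpart of the voiced bilabial stop is /p/. Other segments in /kɔmefymab/ either fail the structural description or are not in the environment, so the surface form is [kɔmefymap].

[kɔmefymap]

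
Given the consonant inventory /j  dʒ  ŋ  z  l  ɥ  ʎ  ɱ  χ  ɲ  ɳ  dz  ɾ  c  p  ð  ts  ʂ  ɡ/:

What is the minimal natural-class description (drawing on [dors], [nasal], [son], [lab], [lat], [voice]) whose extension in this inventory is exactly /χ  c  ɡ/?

[-son, +dors]

Every target segment is [-sonorant], [+dorsal]; each remaining inventory member fails at least one of these. Each conjunct is needed — [+dorsal] alone would also admit /j, ŋ, ɥ, ʎ, …/; [-sonorant] alone would also admit /dʒ, z, dz, p, …/ — and no other single listed feature has exactly this extension, so two is the minimum.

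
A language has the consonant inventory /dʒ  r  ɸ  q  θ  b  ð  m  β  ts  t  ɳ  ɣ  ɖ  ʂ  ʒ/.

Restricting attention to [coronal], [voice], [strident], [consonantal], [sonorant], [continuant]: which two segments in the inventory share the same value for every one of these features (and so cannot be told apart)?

β, ɣ

/β/ (voiced bilabial fricative) and /ɣ/ (voiced velar fricative) are both [-coronal], [+voice], [-strident], [+consonantal], [-sonorant], [+continuant], so none of the listed features separates them. (They do differ in [labial] and [dorsal], which are not among the given features.) Every other pair in the inventory differs on at least one listed feature.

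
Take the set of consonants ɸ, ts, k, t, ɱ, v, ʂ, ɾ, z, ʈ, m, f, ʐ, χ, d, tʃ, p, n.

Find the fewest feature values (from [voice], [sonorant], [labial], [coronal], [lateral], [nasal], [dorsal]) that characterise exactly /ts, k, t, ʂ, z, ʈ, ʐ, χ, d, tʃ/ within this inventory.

The class [-sonorant], [-labial] has exactly /ts, k, t, ʂ, z, ʈ, ʐ, χ, d, tʃ/ as its extension in this inventory. No smaller conjunction from the listed features achieves this: [-labial] alone would also admit /ɾ, n/; [-sonorant] alone would also admit /ɸ, v, f, p/; and checking the remaining single features turns up none with this extension.

[-sonorant, -labial]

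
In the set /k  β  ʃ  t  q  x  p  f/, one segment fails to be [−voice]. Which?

/f, t, ʃ, q, k, x, p/ are all [−voice]; /β/ (voiced bilabial fricative) is [+voice].

β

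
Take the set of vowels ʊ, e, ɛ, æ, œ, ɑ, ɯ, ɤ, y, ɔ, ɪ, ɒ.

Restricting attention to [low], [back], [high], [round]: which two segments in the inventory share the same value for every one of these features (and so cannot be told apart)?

e, ɛ

On the given features, /e/ and /ɛ/ have an identical profile: [−low], [−back], [−high], [−round]. No other two segments in the inventory coincide on all 4 features. (They do differ in [tense], which is not among the given features.)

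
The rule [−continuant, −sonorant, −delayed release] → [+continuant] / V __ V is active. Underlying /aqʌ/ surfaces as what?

[aχʌ]

/q/ satisfies [−continuant, −sonorant, −delayed release] and sits in V __ V. The [+continuant] counterpart of the voiceless uvular stop is /χ/. Other segments in /aqʌ/ either fail the structural description or are not in the environment, so the surface form is [aχʌ].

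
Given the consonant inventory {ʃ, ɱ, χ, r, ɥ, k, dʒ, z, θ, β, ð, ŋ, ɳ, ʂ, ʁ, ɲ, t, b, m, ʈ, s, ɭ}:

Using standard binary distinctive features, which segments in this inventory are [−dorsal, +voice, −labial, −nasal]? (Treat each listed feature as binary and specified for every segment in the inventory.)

r, dʒ, z, ð, ɭ

Eliminate segments failing any feature: /ʃ, θ, ʂ, t, ʈ, s/ are [−voice]; /ɱ, β, b, m/ are [+labial]; /χ, ɥ, k, ŋ, ʁ, ɲ/ are [+dorsal]; /ɳ/ is [+nasal]. The remaining /r, dʒ, z, ð, ɭ/ satisfy [−dorsal], [+voice], [−labial], [−nasal].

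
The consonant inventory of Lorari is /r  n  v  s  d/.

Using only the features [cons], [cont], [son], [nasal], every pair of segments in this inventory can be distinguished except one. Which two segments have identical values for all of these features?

v, s

Both /v/ and /s/ are [+consonantal], [+continuant], [−sonorant], [−nasal]. Since the list omits [voice], [labial] and [coronal] — which do distinguish the voiced labiodental fricative from the voiceless alveolar fricative — this pair collapses; all other pairs remain distinct.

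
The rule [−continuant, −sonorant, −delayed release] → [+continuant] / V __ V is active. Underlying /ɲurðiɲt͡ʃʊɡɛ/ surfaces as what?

The only segment in the rule's environment that also matches [−continuant, −sonorant, −delayed release] is /ɡ/. Applying [+continuant] turns the voiced velar stop into /ɣ/ (voiced velar fricative), giving [ɲurðiɲt͡ʃʊɣɛ].

[ɲurðiɲt͡ʃʊɣɛ]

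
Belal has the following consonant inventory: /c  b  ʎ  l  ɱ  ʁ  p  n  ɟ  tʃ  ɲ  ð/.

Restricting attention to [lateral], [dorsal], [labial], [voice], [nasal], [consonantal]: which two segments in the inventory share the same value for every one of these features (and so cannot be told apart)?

On the given features, /ʁ/ and /ɟ/ have an identical profile: [-lateral], [+dorsal], [-labial], [+voice], [-nasal], [+consonantal]. No other two segments in the inventory coincide on all 6 features. (They do differ in [continuant], [high] and [back], which are not among the given features.)

ʁ, ɟ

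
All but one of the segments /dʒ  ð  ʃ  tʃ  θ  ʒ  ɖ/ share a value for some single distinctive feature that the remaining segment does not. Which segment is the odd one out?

[distributed] groups all but one: /ð, ʒ, dʒ, ʃ, θ, tʃ/ share [+distributed] while /ɖ/ (voiced retroflex stop) alone is [−distributed]. Removing any other segment would not leave a single-feature class that excludes it.

ɖ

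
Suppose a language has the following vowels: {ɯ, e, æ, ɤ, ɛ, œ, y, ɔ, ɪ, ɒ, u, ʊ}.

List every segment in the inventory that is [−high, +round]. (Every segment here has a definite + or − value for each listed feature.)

œ, ɔ, ɒ

Eliminate segments failing any feature: /ɯ, y, ɪ, u, ʊ/ are [+high]; /e, æ, ɤ, ɛ/ are [−round]. The remaining /œ, ɔ, ɒ/ satisfy [−high], [+round].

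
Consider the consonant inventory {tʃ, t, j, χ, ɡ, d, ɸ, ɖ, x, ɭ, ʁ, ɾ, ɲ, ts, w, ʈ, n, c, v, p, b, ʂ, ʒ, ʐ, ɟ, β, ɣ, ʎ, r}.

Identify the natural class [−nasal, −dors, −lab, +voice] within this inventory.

Checking each segment against [−nasal], [−dorsal], [−labial], [+voice]: /d/ (voiced alveolar stop), /ɖ/ (voiced retroflex stop), /ɭ/ (retroflex lateral approximant), /ɾ/ (alveolar tap), /ʒ/ (voiced postalveolar fricative), /ʐ/ (voiced retroflex fricative), among others, satisfy every feature; every other segment in the inventory fails at least one.

d, ɖ, ɭ, ɾ, ʒ, ʐ, r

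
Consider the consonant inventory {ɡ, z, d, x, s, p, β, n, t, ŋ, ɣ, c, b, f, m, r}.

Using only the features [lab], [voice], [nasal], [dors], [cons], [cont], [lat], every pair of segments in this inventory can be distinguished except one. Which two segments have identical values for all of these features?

z, r

On the given features, /z/ and /r/ have an identical profile: [-labial], [+voice], [-nasal], [-dorsal], [+consonantal], [+continuant], [-lateral]. No other two segments in the inventory coincide on all 7 features. (They do differ in [sonorant] and [strident], which are not among the given features.)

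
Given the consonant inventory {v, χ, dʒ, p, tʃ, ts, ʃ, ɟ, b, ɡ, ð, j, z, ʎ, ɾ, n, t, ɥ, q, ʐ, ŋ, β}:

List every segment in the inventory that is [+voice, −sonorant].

Checking each segment against [+voice], [−sonorant]: /v/ (voiced labiodental fricative), /dʒ/ (voiced postalveolar affricate), /ɟ/ (voiced palatal stop), /b/ (voiced bilabial stop), /ɡ/ (voiced velar stop), /ð/ (voiced dental fricative), among others, satisfy every feature; every other segment in the inventory fails at least one.

v, dʒ, ɟ, b, ɡ, ð, z, ʐ, β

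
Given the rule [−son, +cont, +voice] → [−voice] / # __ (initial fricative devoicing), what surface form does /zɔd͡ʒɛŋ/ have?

/z/ satisfies [−son, +cont, +voice] and sits in # __. The [−voice] counterpart of the voiced alveolar fricative is /s/. Other segments in /zɔd͡ʒɛŋ/ either fail the structural description or are not in the environment, so the surface form is [sɔd͡ʒɛŋ].

[sɔd͡ʒɛŋ]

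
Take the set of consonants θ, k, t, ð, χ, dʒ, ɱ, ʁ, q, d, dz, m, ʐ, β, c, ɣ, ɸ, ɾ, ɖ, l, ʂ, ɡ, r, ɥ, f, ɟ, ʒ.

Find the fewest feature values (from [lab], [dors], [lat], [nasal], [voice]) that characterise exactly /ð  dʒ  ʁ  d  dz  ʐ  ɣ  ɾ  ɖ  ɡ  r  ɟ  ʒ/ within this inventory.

[+voice, -lat, -lab]

The class [+voice], [-lateral], [-labial] has exactly /ð, dʒ, ʁ, d, dz, ʐ, ɣ, ɾ, ɖ, ɡ, r, ɟ, ʒ/ as its extension in this inventory. No smaller conjunction from the listed features achieves this: [-lateral, -labial] alone would also admit /θ, k, t, χ, …/; [+voice, -labial] alone would also admit /l/; [+voice, -lateral] alone would also admit /ɱ, m, β, ɥ/; and checking the remaining two-feature bundles turns up none with this extension.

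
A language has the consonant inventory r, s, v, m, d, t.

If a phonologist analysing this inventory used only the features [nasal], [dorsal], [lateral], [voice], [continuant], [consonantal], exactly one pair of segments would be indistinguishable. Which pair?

/v/ (voiced labiodental fricative) and /r/ (alveolar trill) are both [-nasal], [-dorsal], [-lateral], [+voice], [+continuant], [+consonantal], so none of the listed features separates them. (They do differ in [sonorant], [labial] and [coronal], which are not among the given features.) Every other pair in the inventory differs on at least one listed feature.

v, r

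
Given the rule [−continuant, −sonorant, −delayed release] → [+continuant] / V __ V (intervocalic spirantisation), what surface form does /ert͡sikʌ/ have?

Only /k/ occurs between two vowels (/i/ __ /ʌ/) and matches the structural description. It is a voiceless velar stop, so [−continuant, −sonorant, −delayed release] holds; changing it to [+continuant] with all other features held fixed yields /x/ (voiceless velar fricative). No other segment meets both the structural description and the environment, so the output is [ert͡sixʌ].

[ert͡sixʌ]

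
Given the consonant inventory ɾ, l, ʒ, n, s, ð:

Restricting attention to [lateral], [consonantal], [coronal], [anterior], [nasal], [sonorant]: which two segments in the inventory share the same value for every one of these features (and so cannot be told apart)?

Both /s/ and /ð/ are [−lateral], [+consonantal], [+coronal], [+anterior], [−nasal], [−sonorant]. Since the list omits [voice], [strident] and [distributed] — which do distinguish the voiceless alveolar fricative from the voiced dental fricative — this pair collapses; all other pairs remain distinct.

s, ð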